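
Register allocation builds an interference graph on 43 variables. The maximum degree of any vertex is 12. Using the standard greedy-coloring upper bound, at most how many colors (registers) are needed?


Greedy coloring never needs more than (max_degree + 1) colors: when coloring a vertex, at most max_degree neighbors are already colored.
Upper bound = 12 + 1 = 13

13


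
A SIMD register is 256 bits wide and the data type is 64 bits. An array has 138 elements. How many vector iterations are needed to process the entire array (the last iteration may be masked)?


Width = 256 / 64 = 4 elements per vector op
Iterations = ceil(138 / 4) = 35

35


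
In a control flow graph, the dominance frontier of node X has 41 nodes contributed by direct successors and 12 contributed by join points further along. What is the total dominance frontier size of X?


DF(X) = direct successor contributions + join point contributions
= 41 + 12 = 53

53


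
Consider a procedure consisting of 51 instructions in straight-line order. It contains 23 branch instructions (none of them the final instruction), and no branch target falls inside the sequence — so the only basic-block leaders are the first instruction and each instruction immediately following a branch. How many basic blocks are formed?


With no in-sequence branch targets, the leaders are the first instruction plus the instruction after each branch.
Number of basic blocks = branches + 1
= 23 + 1 = 24

24


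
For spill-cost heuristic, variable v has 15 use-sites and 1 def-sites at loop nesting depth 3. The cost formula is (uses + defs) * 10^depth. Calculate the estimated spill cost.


uses + defs = 15 + 1 = 16
10^3 = 1000
Spill cost = 16 * 1000 = 16000

16000


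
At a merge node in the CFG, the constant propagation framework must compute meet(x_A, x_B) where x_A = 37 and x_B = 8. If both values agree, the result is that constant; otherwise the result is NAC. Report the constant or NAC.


Meet operation: if both paths give the same constant, result is that constant; if they differ, result is NAC (not-a-constant).
Path A: 37, Path B: 8 -> differ
Result: not-a-constant -> NAC

NAC


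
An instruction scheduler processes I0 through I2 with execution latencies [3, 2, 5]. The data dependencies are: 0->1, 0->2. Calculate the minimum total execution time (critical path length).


Compute longest path through dependency graph: dist(Ik) = max over predecessors of dist + latency(Ik).
dist(I0) = latency 3 = 3
dist(I1) = dist(I0) + 2 = 3 + 2 = 5
dist(I2) = dist(I0) + 5 = 3 + 5 = 8
Critical path = max dist = 8

8


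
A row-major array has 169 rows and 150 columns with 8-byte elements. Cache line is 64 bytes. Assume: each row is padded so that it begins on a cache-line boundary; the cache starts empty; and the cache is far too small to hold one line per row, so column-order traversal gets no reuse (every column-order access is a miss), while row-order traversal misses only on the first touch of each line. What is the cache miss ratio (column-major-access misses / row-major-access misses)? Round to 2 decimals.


Each row occupies 150 * 8 = 1200 bytes and starts on a line boundary, so it spans ceil(1200 / 64) = 19 cache lines.
Row-major traversal misses (one per line touched): 169 * ceil(150 * 8 / 64) = 3211
Column-major traversal misses (no reuse, every access misses): 169 * 150 = 25350
Ratio = 25350 / 3211 = 7.89

7.89


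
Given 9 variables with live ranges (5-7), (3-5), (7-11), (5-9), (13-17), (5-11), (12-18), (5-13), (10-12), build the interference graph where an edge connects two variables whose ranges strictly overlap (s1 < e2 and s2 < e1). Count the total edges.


Check all pairs for overlapping intervals.
Two intervals (s1,e1) and (s2,e2) overlap if s1 < e2 and s2 < e1.
v0 (5-7) vs v1..v8: overlaps v3, v5, v7 -> 3
v1 (3-5) vs v2..v8: overlaps none -> 0
v2 (7-11) vs v3..v8: overlaps v3, v5, v7, v8 -> 4
v3 (5-9) vs v4..v8: overlaps v5, v7 -> 2
v4 (13-17) vs v5..v8: overlaps v6 -> 1
v5 (5-11) vs v6..v8: overlaps v7, v8 -> 2
v6 (12-18) vs v7..v8: overlaps v7 -> 1
v7 (5-13) vs v8: overlaps v8 -> 1
Total overlapping pairs = 3 + 0 + 4 + 2 + 1 + 2 + 1 + 1 = 14

14


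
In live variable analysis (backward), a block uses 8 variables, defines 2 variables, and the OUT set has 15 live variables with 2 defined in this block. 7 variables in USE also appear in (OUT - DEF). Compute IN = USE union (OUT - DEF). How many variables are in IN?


OUT - DEF: 15 - 2 = 13
|IN| = |USE| + |OUT - DEF| - |USE ∩ (OUT - DEF)| = 8 + 13 - 7 = 14

14


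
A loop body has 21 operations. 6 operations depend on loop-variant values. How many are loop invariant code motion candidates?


Invariant candidates = total - loop-dependent
= 21 - 6 = 15

15


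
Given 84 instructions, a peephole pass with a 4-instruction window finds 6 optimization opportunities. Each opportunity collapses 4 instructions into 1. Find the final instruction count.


Each match removes 3 instructions.
Total removed = 6 * 3 = 18
Remaining = 84 - 18 = 66

66


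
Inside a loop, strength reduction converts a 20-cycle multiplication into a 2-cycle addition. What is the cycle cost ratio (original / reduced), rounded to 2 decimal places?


Ratio = mult_cost / add_cost = 20 / 2 = 10.0

10.0


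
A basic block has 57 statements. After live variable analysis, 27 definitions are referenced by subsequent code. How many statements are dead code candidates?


Dead code = total statements - live definitions
= 57 - 27 = 30

30


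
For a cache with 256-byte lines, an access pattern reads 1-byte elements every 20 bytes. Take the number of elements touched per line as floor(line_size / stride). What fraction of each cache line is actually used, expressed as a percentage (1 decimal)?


Elements per cache line = floor(256 / 20) = 12
Bytes used = 12 * 1 = 12
Utilization = 12 / 256 * 100 = 4.7%

4.7


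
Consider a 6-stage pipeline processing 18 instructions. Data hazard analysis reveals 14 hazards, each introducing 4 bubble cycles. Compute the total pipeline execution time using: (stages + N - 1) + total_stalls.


Base cycles = 6 + 18 - 1 = 23
Total stalls = 14 * 4 = 56
Total = 23 + 56 = 79

79


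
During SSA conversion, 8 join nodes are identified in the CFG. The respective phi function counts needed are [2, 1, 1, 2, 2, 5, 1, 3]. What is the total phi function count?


Total phi functions = sum of phi functions at each join node
= 2 + 1 + 1 + 2 + 2 + 5 + 1 + 3 = 17

17


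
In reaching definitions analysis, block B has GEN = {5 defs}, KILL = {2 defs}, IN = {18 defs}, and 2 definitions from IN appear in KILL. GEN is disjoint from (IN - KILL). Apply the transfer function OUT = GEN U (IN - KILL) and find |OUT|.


IN - KILL: 18 - 2 = 16 surviving definitions
OUT = GEN + surviving = 5 + 16 = 21

21


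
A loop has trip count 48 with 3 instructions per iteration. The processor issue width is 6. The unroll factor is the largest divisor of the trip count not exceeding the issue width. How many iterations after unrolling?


Largest divisor of 48 <= 6 is 6
New iterations = 48 / 6 = 8

8


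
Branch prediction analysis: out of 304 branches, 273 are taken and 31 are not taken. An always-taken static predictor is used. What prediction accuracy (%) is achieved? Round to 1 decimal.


Predictor: always-taken
Correct predictions = 273
Accuracy = 273 / 304 * 100 = 89.8%

89.8


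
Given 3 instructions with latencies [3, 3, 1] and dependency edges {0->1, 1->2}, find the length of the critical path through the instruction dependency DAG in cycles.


Compute longest path through dependency graph: dist(Ik) = max over predecessors of dist + latency(Ik).
dist(I0) = latency 3 = 3
dist(I1) = dist(I0) + 3 = 3 + 3 = 6
dist(I2) = dist(I1) + 1 = 6 + 1 = 7
Critical path = max dist = 7

7


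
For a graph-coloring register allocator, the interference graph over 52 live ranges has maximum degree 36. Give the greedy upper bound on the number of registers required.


Greedy coloring never needs more than (max_degree + 1) colors: when coloring a vertex, at most max_degree neighbors are already colored.
Upper bound = 36 + 1 = 37

37


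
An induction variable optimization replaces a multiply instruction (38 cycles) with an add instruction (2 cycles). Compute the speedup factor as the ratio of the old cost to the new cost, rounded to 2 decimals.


Ratio = mult_cost / add_cost = 38 / 2 = 19.0

19.0


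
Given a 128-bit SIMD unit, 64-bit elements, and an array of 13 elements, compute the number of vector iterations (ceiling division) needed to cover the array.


Width = 128 / 64 = 2 elements per vector op
Iterations = ceil(13 / 2) = 7

7


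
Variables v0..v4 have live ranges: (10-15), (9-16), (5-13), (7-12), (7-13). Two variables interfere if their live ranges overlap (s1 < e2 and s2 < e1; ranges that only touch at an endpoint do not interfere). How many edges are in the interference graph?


Check all pairs for overlapping intervals.
Two intervals (s1,e1) and (s2,e2) overlap if s1 < e2 and s2 < e1.
v0 (10-15) vs v1..v4: overlaps v1, v2, v3, v4 -> 4
v1 (9-16) vs v2..v4: overlaps v2, v3, v4 -> 3
v2 (5-13) vs v3..v4: overlaps v3, v4 -> 2
v3 (7-12) vs v4: overlaps v4 -> 1
Total overlapping pairs = 4 + 3 + 2 + 1 = 10

10


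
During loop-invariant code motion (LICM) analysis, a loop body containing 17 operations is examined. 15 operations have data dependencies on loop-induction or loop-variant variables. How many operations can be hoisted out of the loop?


Invariant candidates = total - loop-dependent
= 17 - 15 = 2

2


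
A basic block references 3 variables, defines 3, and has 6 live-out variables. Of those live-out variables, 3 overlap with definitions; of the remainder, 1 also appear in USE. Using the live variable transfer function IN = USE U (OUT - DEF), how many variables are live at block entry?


OUT - DEF: 6 - 3 = 3
|IN| = |USE| + |OUT - DEF| - |USE ∩ (OUT - DEF)| = 3 + 3 - 1 = 5

5


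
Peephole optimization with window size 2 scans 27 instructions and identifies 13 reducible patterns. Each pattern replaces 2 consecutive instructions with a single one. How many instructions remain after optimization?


Each match removes 1 instructions.
Total removed = 13 * 1 = 13
Remaining = 27 - 13 = 14

14


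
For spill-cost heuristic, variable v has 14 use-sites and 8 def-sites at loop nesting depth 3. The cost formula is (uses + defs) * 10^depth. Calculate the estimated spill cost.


uses + defs = 14 + 8 = 22
10^3 = 1000
Spill cost = 22 * 1000 = 22000

22000


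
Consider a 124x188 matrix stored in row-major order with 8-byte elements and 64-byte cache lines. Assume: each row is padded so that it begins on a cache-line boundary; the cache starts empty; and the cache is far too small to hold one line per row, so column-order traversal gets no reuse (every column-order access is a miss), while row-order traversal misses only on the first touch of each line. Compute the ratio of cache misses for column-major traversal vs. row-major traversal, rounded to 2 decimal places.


Each row occupies 188 * 8 = 1504 bytes and starts on a line boundary, so it spans ceil(1504 / 64) = 24 cache lines.
Row-major traversal misses (one per line touched): 124 * ceil(188 * 8 / 64) = 2976
Column-major traversal misses (no reuse, every access misses): 124 * 188 = 23312
Ratio = 23312 / 2976 = 7.83

7.83


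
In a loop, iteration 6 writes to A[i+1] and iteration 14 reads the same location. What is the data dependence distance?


Distance = read iteration - write iteration
= 14 - 6 = 8

8


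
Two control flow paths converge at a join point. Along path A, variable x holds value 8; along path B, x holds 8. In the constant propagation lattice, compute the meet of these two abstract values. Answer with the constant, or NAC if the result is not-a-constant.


Meet operation: if both paths give the same constant, result is that constant; if they differ, result is NAC (not-a-constant).
Path A: 8, Path B: 8 -> equal
Result: constant -> 8

8


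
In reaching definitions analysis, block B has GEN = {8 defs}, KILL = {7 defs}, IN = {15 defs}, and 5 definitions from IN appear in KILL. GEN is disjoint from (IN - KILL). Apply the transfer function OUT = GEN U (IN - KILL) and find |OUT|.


IN - KILL: 15 - 5 = 10 surviving definitions
OUT = GEN + surviving = 8 + 10 = 18

18


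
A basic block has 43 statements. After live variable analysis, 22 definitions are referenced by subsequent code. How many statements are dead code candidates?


Dead code = total statements - live definitions
= 43 - 22 = 21

21


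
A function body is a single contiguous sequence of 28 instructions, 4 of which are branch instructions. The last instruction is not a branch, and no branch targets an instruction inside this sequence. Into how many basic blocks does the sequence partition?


With no in-sequence branch targets, the leaders are the first instruction plus the instruction after each branch.
Number of basic blocks = branches + 1
= 4 + 1 = 5

5


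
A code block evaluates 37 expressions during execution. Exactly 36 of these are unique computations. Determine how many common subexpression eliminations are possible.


CSE count = total expressions - unique expressions
= 37 - 36 = 1

1


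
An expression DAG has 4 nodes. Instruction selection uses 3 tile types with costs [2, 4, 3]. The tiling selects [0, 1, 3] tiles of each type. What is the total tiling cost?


Total cost = sum(count_i * cost_i)
= 0*2 + 1*4 + 3*3
= 13

13


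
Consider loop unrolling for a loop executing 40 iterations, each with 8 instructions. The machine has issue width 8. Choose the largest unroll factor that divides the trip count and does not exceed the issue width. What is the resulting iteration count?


Largest divisor of 40 <= 8 is 8
New iterations = 40 / 8 = 5

5


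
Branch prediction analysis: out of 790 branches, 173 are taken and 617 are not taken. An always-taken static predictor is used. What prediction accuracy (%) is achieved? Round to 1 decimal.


Predictor: always-taken
Correct predictions = 173
Accuracy = 173 / 790 * 100 = 21.9%

21.9


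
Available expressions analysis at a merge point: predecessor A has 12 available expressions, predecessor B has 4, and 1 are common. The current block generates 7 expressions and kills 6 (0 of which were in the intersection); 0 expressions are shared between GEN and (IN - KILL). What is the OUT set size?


IN = intersection of predecessors = 1
IN - KILL = 1 - 0 = 1
|OUT| = |GEN| + |IN - KILL| - |GEN ∩ (IN - KILL)| = 7 + 1 - 0 = 8

8


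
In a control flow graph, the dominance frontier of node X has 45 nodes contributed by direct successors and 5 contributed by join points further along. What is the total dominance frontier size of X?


DF(X) = direct successor contributions + join point contributions
= 45 + 5 = 50

50


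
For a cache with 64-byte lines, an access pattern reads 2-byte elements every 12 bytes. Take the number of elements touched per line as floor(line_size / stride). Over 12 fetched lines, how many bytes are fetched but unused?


Elements per line = floor(64 / 12) = 5
Bytes used per line = 5 * 2 = 10
Wasted per line = 64 - 10 = 54
Total wasted = 54 * 12 = 648

648


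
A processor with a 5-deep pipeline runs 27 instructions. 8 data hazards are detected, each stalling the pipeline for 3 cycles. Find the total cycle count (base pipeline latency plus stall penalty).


Base cycles = 5 + 27 - 1 = 31
Total stalls = 8 * 3 = 24
Total = 31 + 24 = 55

55


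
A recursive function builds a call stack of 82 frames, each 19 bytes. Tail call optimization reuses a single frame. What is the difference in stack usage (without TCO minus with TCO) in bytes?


Without TCO: 82 * 19 = 1558 bytes
With TCO: reuse 1 frame = 19 bytes
Savings = 1558 - 19 = 1539

1539


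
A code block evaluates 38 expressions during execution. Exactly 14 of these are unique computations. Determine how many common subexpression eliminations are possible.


CSE count = total expressions - unique expressions
= 38 - 14 = 24

24


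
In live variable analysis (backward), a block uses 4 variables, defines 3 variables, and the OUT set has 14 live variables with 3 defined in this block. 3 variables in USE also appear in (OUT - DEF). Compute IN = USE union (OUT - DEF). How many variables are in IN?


OUT - DEF: 14 - 3 = 11
|IN| = |USE| + |OUT - DEF| - |USE ∩ (OUT - DEF)| = 4 + 11 - 3 = 12

12


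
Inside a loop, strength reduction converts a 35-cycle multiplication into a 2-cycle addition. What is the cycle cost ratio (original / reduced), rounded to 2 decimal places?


Ratio = mult_cost / add_cost = 35 / 2 = 17.5

17.5


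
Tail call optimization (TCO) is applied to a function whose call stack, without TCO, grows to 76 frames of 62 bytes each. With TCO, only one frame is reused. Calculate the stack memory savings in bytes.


Without TCO: 76 * 62 = 4712 bytes
With TCO: reuse 1 frame = 62 bytes
Savings = 4712 - 62 = 4650

4650


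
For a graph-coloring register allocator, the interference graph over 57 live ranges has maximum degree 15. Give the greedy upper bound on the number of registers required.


Greedy coloring never needs more than (max_degree + 1) colors: when coloring a vertex, at most max_degree neighbors are already colored.
Upper bound = 15 + 1 = 16

16


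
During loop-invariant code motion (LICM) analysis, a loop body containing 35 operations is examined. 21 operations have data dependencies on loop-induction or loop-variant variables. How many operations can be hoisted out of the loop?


Invariant candidates = total - loop-dependent
= 35 - 21 = 14

14


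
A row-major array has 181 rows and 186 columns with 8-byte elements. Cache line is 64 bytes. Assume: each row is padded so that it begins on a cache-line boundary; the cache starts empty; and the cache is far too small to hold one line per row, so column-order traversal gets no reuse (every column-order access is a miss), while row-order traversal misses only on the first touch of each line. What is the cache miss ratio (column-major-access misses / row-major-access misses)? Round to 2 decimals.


Each row occupies 186 * 8 = 1488 bytes and starts on a line boundary, so it spans ceil(1488 / 64) = 24 cache lines.
Row-major traversal misses (one per line touched): 181 * ceil(186 * 8 / 64) = 4344
Column-major traversal misses (no reuse, every access misses): 181 * 186 = 33666
Ratio = 33666 / 4344 = 7.75

7.75


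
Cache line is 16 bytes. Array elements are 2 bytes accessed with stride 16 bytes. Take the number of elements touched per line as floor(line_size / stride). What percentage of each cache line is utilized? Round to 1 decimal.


Elements per cache line = floor(16 / 16) = 1
Bytes used = 1 * 2 = 2
Utilization = 2 / 16 * 100 = 12.5%

12.5


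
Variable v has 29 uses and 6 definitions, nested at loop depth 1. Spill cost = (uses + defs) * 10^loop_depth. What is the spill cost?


uses + defs = 29 + 6 = 35
10^1 = 10
Spill cost = 35 * 10 = 350

350


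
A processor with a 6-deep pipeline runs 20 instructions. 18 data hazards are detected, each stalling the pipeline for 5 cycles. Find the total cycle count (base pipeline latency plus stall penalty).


Base cycles = 6 + 20 - 1 = 25
Total stalls = 18 * 5 = 90
Total = 25 + 90 = 115

115


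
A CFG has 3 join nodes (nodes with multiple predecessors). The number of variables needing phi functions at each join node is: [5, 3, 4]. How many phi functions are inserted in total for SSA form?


Total phi functions = sum of phi functions at each join node
= 5 + 3 + 4 = 12

12


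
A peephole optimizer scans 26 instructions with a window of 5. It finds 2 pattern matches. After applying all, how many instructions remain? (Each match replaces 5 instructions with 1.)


Each match removes 4 instructions.
Total removed = 2 * 4 = 8
Remaining = 26 - 8 = 18

18


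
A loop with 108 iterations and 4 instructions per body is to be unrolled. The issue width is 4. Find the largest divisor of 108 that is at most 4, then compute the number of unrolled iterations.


Largest divisor of 108 <= 4 is 4
New iterations = 108 / 4 = 27

27


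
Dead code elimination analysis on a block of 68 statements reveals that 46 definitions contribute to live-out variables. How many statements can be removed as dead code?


Dead code = total statements - live definitions
= 68 - 46 = 22

22


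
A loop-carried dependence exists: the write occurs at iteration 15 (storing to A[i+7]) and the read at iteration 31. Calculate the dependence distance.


Distance = read iteration - write iteration
= 31 - 15 = 16

16


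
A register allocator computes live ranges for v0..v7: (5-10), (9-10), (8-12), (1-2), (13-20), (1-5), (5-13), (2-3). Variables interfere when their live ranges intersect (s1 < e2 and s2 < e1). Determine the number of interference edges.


Check all pairs for overlapping intervals.
Two intervals (s1,e1) and (s2,e2) overlap if s1 < e2 and s2 < e1.
v0 (5-10) vs v1..v7: overlaps v1, v2, v6 -> 3
v1 (9-10) vs v2..v7: overlaps v2, v6 -> 2
v2 (8-12) vs v3..v7: overlaps v6 -> 1
v3 (1-2) vs v4..v7: overlaps v5 -> 1
v4 (13-20) vs v5..v7: overlaps none -> 0
v5 (1-5) vs v6..v7: overlaps v7 -> 1
v6 (5-13) vs v7: overlaps none -> 0
Total overlapping pairs = 3 + 2 + 1 + 1 + 0 + 1 + 0 = 8

8


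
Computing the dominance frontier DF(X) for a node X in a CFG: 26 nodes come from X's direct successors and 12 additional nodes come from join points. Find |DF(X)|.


DF(X) = direct successor contributions + join point contributions
= 26 + 12 = 38

38


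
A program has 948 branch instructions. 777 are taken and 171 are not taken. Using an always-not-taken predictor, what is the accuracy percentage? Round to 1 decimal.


Predictor: always-not-taken
Correct predictions = 171
Accuracy = 171 / 948 * 100 = 18.0%

18.0


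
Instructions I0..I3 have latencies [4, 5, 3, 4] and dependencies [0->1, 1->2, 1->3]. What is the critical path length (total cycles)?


Compute longest path through dependency graph: dist(Ik) = max over predecessors of dist + latency(Ik).
dist(I0) = latency 4 = 4
dist(I1) = dist(I0) + 5 = 4 + 5 = 9
dist(I2) = dist(I1) + 3 = 9 + 3 = 12
dist(I3) = dist(I1) + 4 = 9 + 4 = 13
Critical path = max dist = 13

13


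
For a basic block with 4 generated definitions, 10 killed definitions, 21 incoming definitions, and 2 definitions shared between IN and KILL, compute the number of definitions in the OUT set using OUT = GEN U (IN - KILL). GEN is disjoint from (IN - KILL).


IN - KILL: 21 - 2 = 19 surviving definitions
OUT = GEN + surviving = 4 + 19 = 23

23


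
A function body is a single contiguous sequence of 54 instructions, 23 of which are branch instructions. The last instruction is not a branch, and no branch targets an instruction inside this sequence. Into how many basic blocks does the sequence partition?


With no in-sequence branch targets, the leaders are the first instruction plus the instruction after each branch.
Number of basic blocks = branches + 1
= 23 + 1 = 24

24


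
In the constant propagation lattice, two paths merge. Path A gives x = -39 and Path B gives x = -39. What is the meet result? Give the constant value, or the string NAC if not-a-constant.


Meet operation: if both paths give the same constant, result is that constant; if they differ, result is NAC (not-a-constant).
Path A: -39, Path B: -39 -> equal
Result: constant -> -39

-39


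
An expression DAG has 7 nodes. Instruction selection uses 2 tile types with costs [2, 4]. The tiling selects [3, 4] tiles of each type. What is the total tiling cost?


Total cost = sum(count_i * cost_i)
= 3*2 + 4*4
= 22

22


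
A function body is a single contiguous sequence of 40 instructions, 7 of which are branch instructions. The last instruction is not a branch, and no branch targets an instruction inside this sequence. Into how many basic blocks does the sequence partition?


With no in-sequence branch targets, the leaders are the first instruction plus the instruction after each branch.
Number of basic blocks = branches + 1
= 7 + 1 = 8

8


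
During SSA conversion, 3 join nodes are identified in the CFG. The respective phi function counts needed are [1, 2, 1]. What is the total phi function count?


Total phi functions = sum of phi functions at each join node
= 1 + 2 + 1 = 4

4


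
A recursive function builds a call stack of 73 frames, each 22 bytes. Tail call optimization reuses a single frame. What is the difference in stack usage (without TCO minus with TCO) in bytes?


Without TCO: 73 * 22 = 1606 bytes
With TCO: reuse 1 frame = 22 bytes
Savings = 1606 - 22 = 1584

1584


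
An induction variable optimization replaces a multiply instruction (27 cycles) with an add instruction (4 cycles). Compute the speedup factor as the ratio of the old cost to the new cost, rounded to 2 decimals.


Ratio = mult_cost / add_cost = 27 / 4 = 6.75

6.75


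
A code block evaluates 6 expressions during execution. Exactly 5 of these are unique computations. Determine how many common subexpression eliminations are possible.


CSE count = total expressions - unique expressions
= 6 - 5 = 1

1


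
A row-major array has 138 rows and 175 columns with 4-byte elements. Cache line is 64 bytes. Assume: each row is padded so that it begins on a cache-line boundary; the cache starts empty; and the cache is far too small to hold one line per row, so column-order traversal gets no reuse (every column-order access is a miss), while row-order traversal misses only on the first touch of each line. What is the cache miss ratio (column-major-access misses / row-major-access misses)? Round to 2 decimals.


Each row occupies 175 * 4 = 700 bytes and starts on a line boundary, so it spans ceil(700 / 64) = 11 cache lines.
Row-major traversal misses (one per line touched): 138 * ceil(175 * 4 / 64) = 1518
Column-major traversal misses (no reuse, every access misses): 138 * 175 = 24150
Ratio = 24150 / 1518 = 15.91

15.91


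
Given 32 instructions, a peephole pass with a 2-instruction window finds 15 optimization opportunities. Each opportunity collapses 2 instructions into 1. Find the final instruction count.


Each match removes 1 instructions.
Total removed = 15 * 1 = 15
Remaining = 32 - 15 = 17

17


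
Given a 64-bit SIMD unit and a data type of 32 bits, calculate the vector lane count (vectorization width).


Width = SIMD bits / data type bits
= 64 / 32 = 2

2


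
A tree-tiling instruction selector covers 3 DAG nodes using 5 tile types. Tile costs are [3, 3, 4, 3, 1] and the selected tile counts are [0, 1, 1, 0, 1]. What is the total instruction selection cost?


Total cost = sum(count_i * cost_i)
= 0*3 + 1*3 + 1*4 + 0*3 + 1*1
= 8

8


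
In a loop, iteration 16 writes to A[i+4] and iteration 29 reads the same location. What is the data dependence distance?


Distance = read iteration - write iteration
= 29 - 16 = 13

13


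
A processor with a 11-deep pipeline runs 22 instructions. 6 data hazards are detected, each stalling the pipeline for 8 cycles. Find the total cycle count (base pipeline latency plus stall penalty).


Base cycles = 11 + 22 - 1 = 32
Total stalls = 6 * 8 = 48
Total = 32 + 48 = 80

80


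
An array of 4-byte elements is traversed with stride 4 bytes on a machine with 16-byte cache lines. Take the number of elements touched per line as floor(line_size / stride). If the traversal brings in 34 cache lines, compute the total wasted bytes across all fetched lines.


Elements per line = floor(16 / 4) = 4
Bytes used per line = 4 * 4 = 16
Wasted per line = 16 - 16 = 0
Total wasted = 0 * 34 = 0

0


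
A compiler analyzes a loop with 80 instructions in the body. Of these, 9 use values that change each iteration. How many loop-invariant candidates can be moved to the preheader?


Invariant candidates = total - loop-dependent
= 80 - 9 = 71

71


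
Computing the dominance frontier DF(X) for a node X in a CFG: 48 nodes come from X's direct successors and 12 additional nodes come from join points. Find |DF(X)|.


DF(X) = direct successor contributions + join point contributions
= 48 + 12 = 60

60


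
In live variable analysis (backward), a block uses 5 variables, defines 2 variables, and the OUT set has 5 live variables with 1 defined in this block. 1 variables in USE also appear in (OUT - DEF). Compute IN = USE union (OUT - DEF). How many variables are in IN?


OUT - DEF: 5 - 1 = 4
|IN| = |USE| + |OUT - DEF| - |USE ∩ (OUT - DEF)| = 5 + 4 - 1 = 8

8


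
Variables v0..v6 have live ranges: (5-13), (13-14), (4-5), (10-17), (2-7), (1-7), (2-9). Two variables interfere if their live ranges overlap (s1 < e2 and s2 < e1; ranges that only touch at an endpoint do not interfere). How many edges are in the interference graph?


Check all pairs for overlapping intervals.
Two intervals (s1,e1) and (s2,e2) overlap if s1 < e2 and s2 < e1.
v0 (5-13) vs v1..v6: overlaps v3, v4, v5, v6 -> 4
v1 (13-14) vs v2..v6: overlaps v3 -> 1
v2 (4-5) vs v3..v6: overlaps v4, v5, v6 -> 3
v3 (10-17) vs v4..v6: overlaps none -> 0
v4 (2-7) vs v5..v6: overlaps v5, v6 -> 2
v5 (1-7) vs v6: overlaps v6 -> 1
Total overlapping pairs = 4 + 1 + 3 + 0 + 2 + 1 = 11

11


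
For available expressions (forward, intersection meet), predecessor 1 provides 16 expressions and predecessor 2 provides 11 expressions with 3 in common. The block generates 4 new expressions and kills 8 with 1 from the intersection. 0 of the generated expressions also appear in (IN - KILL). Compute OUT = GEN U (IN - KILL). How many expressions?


IN = intersection of predecessors = 3
IN - KILL = 3 - 1 = 2
|OUT| = |GEN| + |IN - KILL| - |GEN ∩ (IN - KILL)| = 4 + 2 - 0 = 6

6


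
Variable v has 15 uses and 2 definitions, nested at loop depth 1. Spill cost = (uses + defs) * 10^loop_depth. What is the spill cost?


uses + defs = 15 + 2 = 17
10^1 = 10
Spill cost = 17 * 10 = 170

170


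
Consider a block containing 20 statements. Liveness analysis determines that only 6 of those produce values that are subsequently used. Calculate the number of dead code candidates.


Dead code = total statements - live definitions
= 20 - 6 = 14

14


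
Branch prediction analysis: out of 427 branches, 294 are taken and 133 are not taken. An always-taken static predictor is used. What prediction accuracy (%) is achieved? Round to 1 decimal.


Predictor: always-taken
Correct predictions = 294
Accuracy = 294 / 427 * 100 = 68.9%

68.9


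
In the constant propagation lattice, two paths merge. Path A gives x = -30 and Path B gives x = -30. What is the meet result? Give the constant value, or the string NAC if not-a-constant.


Meet operation: if both paths give the same constant, result is that constant; if they differ, result is NAC (not-a-constant).
Path A: -30, Path B: -30 -> equal
Result: constant -> -30

-30


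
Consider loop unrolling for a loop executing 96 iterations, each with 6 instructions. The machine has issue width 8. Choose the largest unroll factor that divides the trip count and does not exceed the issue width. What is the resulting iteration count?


Largest divisor of 96 <= 8 is 8
New iterations = 96 / 8 = 12

12


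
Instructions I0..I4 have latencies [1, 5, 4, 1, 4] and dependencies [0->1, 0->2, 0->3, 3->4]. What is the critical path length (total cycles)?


Compute longest path through dependency graph: dist(Ik) = max over predecessors of dist + latency(Ik).
dist(I0) = latency 1 = 1
dist(I1) = dist(I0) + 5 = 1 + 5 = 6
dist(I2) = dist(I0) + 4 = 1 + 4 = 5
dist(I3) = dist(I0) + 1 = 1 + 1 = 2
dist(I4) = dist(I3) + 4 = 2 + 4 = 6
Critical path = max dist = 6

6


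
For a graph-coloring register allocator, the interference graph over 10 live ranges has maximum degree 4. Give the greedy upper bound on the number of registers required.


Greedy coloring never needs more than (max_degree + 1) colors: when coloring a vertex, at most max_degree neighbors are already colored.
Upper bound = 4 + 1 = 5

5


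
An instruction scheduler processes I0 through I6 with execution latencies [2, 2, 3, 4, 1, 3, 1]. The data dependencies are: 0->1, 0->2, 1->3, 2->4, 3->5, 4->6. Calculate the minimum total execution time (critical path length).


Compute longest path through dependency graph: dist(Ik) = max over predecessors of dist + latency(Ik).
dist(I0) = latency 2 = 2
dist(I1) = dist(I0) + 2 = 2 + 2 = 4
dist(I2) = dist(I0) + 3 = 2 + 3 = 5
dist(I3) = dist(I1) + 4 = 4 + 4 = 8
dist(I4) = dist(I2) + 1 = 5 + 1 = 6
dist(I5) = dist(I3) + 3 = 8 + 3 = 11
dist(I6) = dist(I4) + 1 = 6 + 1 = 7
Critical path = max dist = 11

11


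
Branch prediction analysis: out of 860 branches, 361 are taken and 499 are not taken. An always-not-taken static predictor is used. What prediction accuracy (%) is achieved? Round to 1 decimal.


Predictor: always-not-taken
Correct predictions = 499
Accuracy = 499 / 860 * 100 = 58.0%

58.0


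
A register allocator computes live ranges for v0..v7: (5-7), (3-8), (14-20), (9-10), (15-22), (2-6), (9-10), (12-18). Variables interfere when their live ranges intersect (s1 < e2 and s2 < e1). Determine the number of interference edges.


Check all pairs for overlapping intervals.
Two intervals (s1,e1) and (s2,e2) overlap if s1 < e2 and s2 < e1.
v0 (5-7) vs v1..v7: overlaps v1, v5 -> 2
v1 (3-8) vs v2..v7: overlaps v5 -> 1
v2 (14-20) vs v3..v7: overlaps v4, v7 -> 2
v3 (9-10) vs v4..v7: overlaps v6 -> 1
v4 (15-22) vs v5..v7: overlaps v7 -> 1
v5 (2-6) vs v6..v7: overlaps none -> 0
v6 (9-10) vs v7: overlaps none -> 0
Total overlapping pairs = 2 + 1 + 2 + 1 + 1 + 0 + 0 = 7

7


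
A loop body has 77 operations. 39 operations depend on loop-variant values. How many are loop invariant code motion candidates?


Invariant candidates = total - loop-dependent
= 77 - 39 = 38

38


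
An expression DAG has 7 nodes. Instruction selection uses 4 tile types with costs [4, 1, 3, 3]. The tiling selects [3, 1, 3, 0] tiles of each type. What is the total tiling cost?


Total cost = sum(count_i * cost_i)
= 3*4 + 1*1 + 3*3 + 0*3
= 22

22


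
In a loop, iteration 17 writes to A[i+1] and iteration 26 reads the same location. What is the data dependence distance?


Distance = read iteration - write iteration
= 26 - 17 = 9

9


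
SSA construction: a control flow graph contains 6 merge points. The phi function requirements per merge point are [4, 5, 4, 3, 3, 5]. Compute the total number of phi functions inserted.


Total phi functions = sum of phi functions at each join node
= 4 + 5 + 4 + 3 + 3 + 5 = 24

24


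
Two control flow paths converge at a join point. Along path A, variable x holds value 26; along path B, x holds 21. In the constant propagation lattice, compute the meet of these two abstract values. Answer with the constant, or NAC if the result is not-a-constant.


Meet operation: if both paths give the same constant, result is that constant; if they differ, result is NAC (not-a-constant).
Path A: 26, Path B: 21 -> differ
Result: not-a-constant -> NAC

NAC


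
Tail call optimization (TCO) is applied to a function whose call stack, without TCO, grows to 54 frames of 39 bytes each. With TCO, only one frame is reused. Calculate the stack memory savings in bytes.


Without TCO: 54 * 39 = 2106 bytes
With TCO: reuse 1 frame = 39 bytes
Savings = 2106 - 39 = 2067

2067


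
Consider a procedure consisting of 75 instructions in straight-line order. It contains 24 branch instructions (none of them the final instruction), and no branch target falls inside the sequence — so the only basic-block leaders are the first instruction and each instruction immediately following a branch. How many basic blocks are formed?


With no in-sequence branch targets, the leaders are the first instruction plus the instruction after each branch.
Number of basic blocks = branches + 1
= 24 + 1 = 25

25


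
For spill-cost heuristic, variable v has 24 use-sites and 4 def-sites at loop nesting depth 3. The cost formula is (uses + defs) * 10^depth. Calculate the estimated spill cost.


uses + defs = 24 + 4 = 28
10^3 = 1000
Spill cost = 28 * 1000 = 28000

28000


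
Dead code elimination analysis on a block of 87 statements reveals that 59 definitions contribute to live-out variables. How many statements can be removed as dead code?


Dead code = total statements - live definitions
= 87 - 59 = 28

28


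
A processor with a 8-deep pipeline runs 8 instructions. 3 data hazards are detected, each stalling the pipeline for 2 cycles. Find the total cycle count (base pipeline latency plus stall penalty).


Base cycles = 8 + 8 - 1 = 15
Total stalls = 3 * 2 = 6
Total = 15 + 6 = 21

21


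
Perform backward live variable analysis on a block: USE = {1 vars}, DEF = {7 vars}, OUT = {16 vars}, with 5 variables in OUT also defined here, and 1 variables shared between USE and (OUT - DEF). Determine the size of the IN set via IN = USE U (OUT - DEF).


OUT - DEF: 16 - 5 = 11
|IN| = |USE| + |OUT - DEF| - |USE ∩ (OUT - DEF)| = 1 + 11 - 1 = 11

11


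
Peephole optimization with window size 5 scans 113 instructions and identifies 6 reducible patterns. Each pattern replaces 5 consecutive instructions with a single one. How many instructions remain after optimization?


Each match removes 4 instructions.
Total removed = 6 * 4 = 24
Remaining = 113 - 24 = 89

89


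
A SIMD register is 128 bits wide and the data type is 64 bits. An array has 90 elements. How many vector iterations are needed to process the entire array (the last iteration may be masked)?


Width = 128 / 64 = 2 elements per vector op
Iterations = ceil(90 / 2) = 45

45


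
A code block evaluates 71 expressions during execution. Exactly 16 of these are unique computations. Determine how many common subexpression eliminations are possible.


CSE count = total expressions - unique expressions
= 71 - 16 = 55

55


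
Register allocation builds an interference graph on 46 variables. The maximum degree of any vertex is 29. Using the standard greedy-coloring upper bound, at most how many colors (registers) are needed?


Greedy coloring never needs more than (max_degree + 1) colors: when coloring a vertex, at most max_degree neighbors are already colored.
Upper bound = 29 + 1 = 30

30


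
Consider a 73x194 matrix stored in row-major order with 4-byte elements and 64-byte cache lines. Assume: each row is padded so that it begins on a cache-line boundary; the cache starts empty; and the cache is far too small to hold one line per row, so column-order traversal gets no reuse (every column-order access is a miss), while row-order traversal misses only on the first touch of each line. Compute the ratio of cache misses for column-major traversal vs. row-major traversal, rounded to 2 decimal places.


Each row occupies 194 * 4 = 776 bytes and starts on a line boundary, so it spans ceil(776 / 64) = 13 cache lines.
Row-major traversal misses (one per line touched): 73 * ceil(194 * 4 / 64) = 949
Column-major traversal misses (no reuse, every access misses): 73 * 194 = 14162
Ratio = 14162 / 949 = 14.92

14.92


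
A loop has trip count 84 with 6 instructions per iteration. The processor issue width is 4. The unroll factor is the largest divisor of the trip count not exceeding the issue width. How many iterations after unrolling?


Largest divisor of 84 <= 4 is 4
New iterations = 84 / 4 = 21

21


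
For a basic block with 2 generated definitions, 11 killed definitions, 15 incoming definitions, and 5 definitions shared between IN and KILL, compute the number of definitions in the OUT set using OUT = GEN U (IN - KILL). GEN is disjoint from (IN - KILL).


IN - KILL: 15 - 5 = 10 surviving definitions
OUT = GEN + surviving = 2 + 10 = 12

12


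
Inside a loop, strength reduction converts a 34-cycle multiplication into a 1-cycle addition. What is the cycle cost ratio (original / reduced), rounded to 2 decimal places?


Ratio = mult_cost / add_cost = 34 / 1 = 34.0

34.0
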